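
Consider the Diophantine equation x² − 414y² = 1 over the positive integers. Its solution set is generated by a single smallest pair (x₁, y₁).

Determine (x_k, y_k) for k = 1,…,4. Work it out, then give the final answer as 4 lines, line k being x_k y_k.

24335 1196
1184384449 58209320
57643991108495 2833047603204
2805533046066067201 137884426789729360

d=414: √d = [20; 2,1,7,2,7,1,2,40] (ℓ=8, even), read p_7/q_7
k=0  a_k=20  p_k/q_k = 20/1
k=1  a_k=2  p_k/q_k = 41/2
k=2  a_k=1  p_k/q_k = 61/3
k=3  a_k=7  p_k/q_k = 468/23
k=4  a_k=2  p_k/q_k = 997/49
k=5  a_k=7  p_k/q_k = 7447/366
k=6  a_k=1  p_k/q_k = 8444/415
k=7  a_k=2  p_k/q_k = 24335/1196
(x₁, y₁) = (24335, 1196);  24335² − 414·1196² = 1 ✓
n=2: (24335,1196)∘(24335,1196) = (24335·24335+414·1196·1196, 24335·1196+1196·24335) = (1184384449,58209320)
n=3: (1184384449,58209320)∘(24335,1196) = (24335·1184384449+414·1196·58209320, 24335·58209320+1196·1184384449) = (57643991108495,2833047603204)
n=4: (57643991108495,2833047603204)∘(24335,1196) = (24335·57643991108495+414·1196·2833047603204, 24335·2833047603204+1196·57643991108495) = (2805533046066067201,137884426789729360)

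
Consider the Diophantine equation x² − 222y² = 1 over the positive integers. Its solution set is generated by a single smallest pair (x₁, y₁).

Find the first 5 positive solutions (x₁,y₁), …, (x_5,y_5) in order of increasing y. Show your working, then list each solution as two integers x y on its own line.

[14; 1,8,1,28] for √222; ℓ=4 ⇒ convergent index 3
k=0  a_k=14  p_k/q_k = 14/1
…
k=2  a_k=8  p_k/q_k = 134/9
k=3  a_k=1  p_k/q_k = 149/10
(x₁, y₁) = (149, 10);  149² − 222·10² = 1 ✓
k=2:  x_2 = 149·149+222·10·10 = 44401,  y_2 = 149·10+10·149 = 2980
k=3:  x_3 = 149·44401+222·10·2980 = 13231349,  y_3 = 149·2980+10·44401 = 888030
k=4:  x_4 = 149·13231349+222·10·888030 = 3942897601,  y_4 = 149·888030+10·13231349 = 264629960
k=5:  x_5 = 149·3942897601+222·10·264629960 = 1174970253749,  y_5 = 149·264629960+10·3942897601 = 78858840050

149 10
44401 2980
13231349 888030
3942897601 264629960
1174970253749 78858840050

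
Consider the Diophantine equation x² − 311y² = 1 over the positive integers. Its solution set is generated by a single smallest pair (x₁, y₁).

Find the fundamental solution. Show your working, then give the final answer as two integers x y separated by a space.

√311 = [17; 1,1,1,2,1,…,1,1,34, …], period ℓ=16 (even) → k=15
k=0  a_k=17  p_k/q_k = 17/1
k=1  a_k=1  p_k/q_k = 18/1
k=2  a_k=1  p_k/q_k = 35/2
k=3  a_k=1  p_k/q_k = 53/3
k=4  a_k=2  p_k/q_k = 141/8
k=5  a_k=1  p_k/q_k = 194/11
…
k=7  a_k=3  p_k/q_k = 4109/233
k=8  a_k=17  p_k/q_k = 71158/4035
…
k=10  a_k=6  p_k/q_k = 1376656/78063
k=11  a_k=1  p_k/q_k = 1594239/90401
k=12  a_k=2  p_k/q_k = 4565134/258865
k=13  a_k=1  p_k/q_k = 6159373/349266
k=14  a_k=1  p_k/q_k = 10724507/608131
k=15  a_k=1  p_k/q_k = 16883880/957397
→ (16883880, 957397).  Check: 16883880²=285065403854400, 311·957397²=285065403854399, difference 1.

16883880 957397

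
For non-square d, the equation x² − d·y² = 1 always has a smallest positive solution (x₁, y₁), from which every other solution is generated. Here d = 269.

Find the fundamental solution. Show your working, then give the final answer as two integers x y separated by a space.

13449 820

[16; 2,2,32] for √269; ℓ=3 ⇒ convergent index 5
step 0: (16, 1)  from 16·(1,0) + (0,1)
step 1: (33, 2)  from 2·(16,1) + (1,0)
step 2: (82, 5)  from 2·(33,2) + (16,1)
step 3: (2657, 162)  from 32·(82,5) + (33,2)
step 4: (5396, 329)  from 2·(2657,162) + (82,5)
step 5: (13449, 820)  from 2·(5396,329) + (2657,162)
→ (13449, 820).  Check: 13449²=180875601, 269·820²=180875600, difference 1.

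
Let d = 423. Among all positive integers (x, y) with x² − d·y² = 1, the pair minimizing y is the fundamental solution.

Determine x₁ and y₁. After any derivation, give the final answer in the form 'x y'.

4607 224

d=423: √d = [20; 1,1,3,4,3,1,1,40] (ℓ=8, even), read p_7/q_7
k=0  a_k=20  p_k/q_k = 20/1
…
k=2  a_k=1  p_k/q_k = 41/2
…
k=5  a_k=3  p_k/q_k = 1995/97
k=6  a_k=1  p_k/q_k = 2612/127
k=7  a_k=1  p_k/q_k = 4607/224
(x₁, y₁) = (4607, 224);  4607² − 423·224² = 1 ✓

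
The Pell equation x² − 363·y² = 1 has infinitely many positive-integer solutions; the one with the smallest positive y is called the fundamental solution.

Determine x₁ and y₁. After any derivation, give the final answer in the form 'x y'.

√363 → a₀=19, period (19,38); ℓ=2 even so k=1
i=0: a=19 ⇒ p=19, q=1
i=1: a=19 ⇒ p=362, q=19
(x₁, y₁) = (362, 19);  362² − 363·19² = 1 ✓

362 19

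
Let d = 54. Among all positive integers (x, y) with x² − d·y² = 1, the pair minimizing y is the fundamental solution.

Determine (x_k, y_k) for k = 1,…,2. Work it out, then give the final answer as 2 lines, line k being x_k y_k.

√54 = [7; 2,1,6,1,2,14, …], period ℓ=6 (even) → k=5
step 0: (7, 1)  from 7·(1,0) + (0,1)
…
step 4: (169, 23)  from 1·(147,20) + (22,3)
step 5: (485, 66)  from 2·(169,23) + (147,20)
fundamental: x₁=485, y₁=66  (since 235225 − 54·4356 = 1)
n=2: (485,66)∘(485,66) = (485·485+54·66·66, 485·66+66·485) = (470449,64020)

485 66
470449 64020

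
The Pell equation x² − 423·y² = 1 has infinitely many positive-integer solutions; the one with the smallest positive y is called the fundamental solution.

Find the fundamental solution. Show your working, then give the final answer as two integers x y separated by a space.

4607 224

[20; 1,1,3,4,3,1,1,40] for √423; ℓ=8 ⇒ convergent index 7
k=0  a_k=20  p_k/q_k = 20/1
k=1  a_k=1  p_k/q_k = 21/1
…
k=3  a_k=3  p_k/q_k = 144/7
k=4  a_k=4  p_k/q_k = 617/30
k=5  a_k=3  p_k/q_k = 1995/97
k=6  a_k=1  p_k/q_k = 2612/127
k=7  a_k=1  p_k/q_k = 4607/224
→ (4607, 224).  Check: 4607²=21224449, 423·224²=21224448, difference 1.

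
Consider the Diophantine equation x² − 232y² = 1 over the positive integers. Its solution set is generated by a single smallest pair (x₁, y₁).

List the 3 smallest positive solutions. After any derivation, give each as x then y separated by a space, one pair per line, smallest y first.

19603 1287
768555217 50458122
30131975818099 1978261129845

√232 → a₀=15, period (4,3,7,3,4,30); ℓ=6 even so k=5
step 0: (15, 1)  from 15·(1,0) + (0,1)
…
step 2: (198, 13)  from 3·(61,4) + (15,1)
step 3: (1447, 95)  from 7·(198,13) + (61,4)
step 4: (4539, 298)  from 3·(1447,95) + (198,13)
step 5: (19603, 1287)  from 4·(4539,298) + (1447,95)
(x₁, y₁) = (19603, 1287);  19603² − 232·1287² = 1 ✓
(19603+1287√232)^2 = 768555217 + 50458122√232
(19603+1287√232)^3 = 30131975818099 + 1978261129845√232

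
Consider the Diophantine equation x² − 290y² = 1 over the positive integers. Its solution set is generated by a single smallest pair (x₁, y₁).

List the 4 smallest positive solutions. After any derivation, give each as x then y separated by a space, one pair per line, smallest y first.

579 34
670481 39372
776416419 45592742
899089542721 52796355864

√290 = [17; 34, …], period ℓ=1 (odd) → k=1
k=0  a_k=17  p_k/q_k = 17/1
k=1  a_k=34  p_k/q_k = 579/34
fundamental: x₁=579, y₁=34  (since 335241 − 290·1156 = 1)
k=2:  x_2 = 579·579+290·34·34 = 670481,  y_2 = 579·34+34·579 = 39372
k=3:  x_3 = 579·670481+290·34·39372 = 776416419,  y_3 = 579·39372+34·670481 = 45592742
k=4:  x_4 = 579·776416419+290·34·45592742 = 899089542721,  y_4 = 579·45592742+34·776416419 = 52796355864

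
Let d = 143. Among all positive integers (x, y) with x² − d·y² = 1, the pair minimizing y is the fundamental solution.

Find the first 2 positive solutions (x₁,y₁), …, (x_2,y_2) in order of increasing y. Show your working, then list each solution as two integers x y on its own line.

√143 → a₀=11, period (1,22); ℓ=2 even so k=1
i=0: a=11 ⇒ p=11, q=1
i=1: a=1 ⇒ p=12, q=1
fundamental: x₁=12, y₁=1  (since 144 − 143·1 = 1)
(12+1√143)^2 = 287 + 24√143

12 1
287 24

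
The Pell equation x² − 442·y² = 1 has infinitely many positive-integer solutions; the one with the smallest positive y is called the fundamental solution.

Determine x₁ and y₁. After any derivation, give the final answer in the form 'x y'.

√442 → a₀=21, period (42); ℓ=1 odd so k=1
a_0=21:  p_0=21·1+0=21,  q_0=21·0+1=1
a_1=42:  p_1=42·21+1=883,  q_1=42·1+0=42
→ (883, 42).  Check: 883²=779689, 442·42²=779688, difference 1.

883 42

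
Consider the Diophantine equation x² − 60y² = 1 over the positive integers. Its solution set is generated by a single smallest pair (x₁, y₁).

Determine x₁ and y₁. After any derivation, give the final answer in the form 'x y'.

√60 → a₀=7, period (1,2,1,14); ℓ=4 even so k=3
i=0: a=7 ⇒ p=7, q=1
…
i=2: a=2 ⇒ p=23, q=3
i=3: a=1 ⇒ p=31, q=4
fundamental: x₁=31, y₁=4  (since 961 − 60·16 = 1)

31 4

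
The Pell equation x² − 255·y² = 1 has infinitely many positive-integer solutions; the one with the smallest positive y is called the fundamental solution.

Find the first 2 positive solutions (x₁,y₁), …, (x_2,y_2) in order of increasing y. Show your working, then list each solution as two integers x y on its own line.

√255 = [15; 1,30, …], period ℓ=2 (even) → k=1
a_0=15:  p_0=15·1+0=15,  q_0=15·0+1=1
a_1=1:  p_1=1·15+1=16,  q_1=1·1+0=1
fundamental: x₁=16, y₁=1  (since 256 − 255·1 = 1)
(16+1√255)^2 = 511 + 32√255

16 1
511 32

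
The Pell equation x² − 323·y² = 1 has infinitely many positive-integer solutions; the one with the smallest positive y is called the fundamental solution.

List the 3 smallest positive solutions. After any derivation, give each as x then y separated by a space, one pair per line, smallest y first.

18 1
647 36
23274 1295

√323 → a₀=17, period (1,34); ℓ=2 even so k=1
a_0=17:  p_0=17·1+0=17,  q_0=17·0+1=1
a_1=1:  p_1=1·17+1=18,  q_1=1·1+0=1
(x₁, y₁) = (18, 1);  18² − 323·1² = 1 ✓
n=2: (18,1)∘(18,1) = (18·18+323·1·1, 18·1+1·18) = (647,36)
n=3: (647,36)∘(18,1) = (18·647+323·1·36, 18·36+1·647) = (23274,1295)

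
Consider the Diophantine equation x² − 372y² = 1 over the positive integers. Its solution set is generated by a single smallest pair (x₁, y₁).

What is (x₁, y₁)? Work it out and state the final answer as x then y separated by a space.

12151 630

√372 → a₀=19, period (3,2,12,2,3,38); ℓ=6 even so k=5
a_0=19:  p_0=19·1+0=19,  q_0=19·0+1=1
a_1=3:  p_1=3·19+1=58,  q_1=3·1+0=3
…
a_3=12:  p_3=12·135+58=1678,  q_3=12·7+3=87
a_4=2:  p_4=2·1678+135=3491,  q_4=2·87+7=181
a_5=3:  p_5=3·3491+1678=12151,  q_5=3·181+87=630
fundamental: x₁=12151, y₁=630  (since 147646801 − 372·396900 = 1)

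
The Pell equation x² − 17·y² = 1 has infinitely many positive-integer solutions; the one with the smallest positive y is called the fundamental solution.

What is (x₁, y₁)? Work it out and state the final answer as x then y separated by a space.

√17 → a₀=4, period (8); ℓ=1 odd so k=1
k=0  a_k=4  p_k/q_k = 4/1
k=1  a_k=8  p_k/q_k = 33/8
→ (33, 8).  Check: 33²=1089, 17·8²=1088, difference 1.

33 8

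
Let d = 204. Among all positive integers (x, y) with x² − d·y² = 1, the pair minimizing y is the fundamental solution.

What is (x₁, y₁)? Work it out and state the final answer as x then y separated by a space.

√204 = [14; 3,1,1,6,1,1,3,28, …], period ℓ=8 (even) → k=7
a_0=14:  p_0=14·1+0=14,  q_0=14·0+1=1
…
a_2=1:  p_2=1·43+14=57,  q_2=1·3+1=4
…
a_6=1:  p_6=1·757+657=1414,  q_6=1·53+46=99
a_7=3:  p_7=3·1414+757=4999,  q_7=3·99+53=350
fundamental: x₁=4999, y₁=350  (since 24990001 − 204·122500 = 1)

4999 350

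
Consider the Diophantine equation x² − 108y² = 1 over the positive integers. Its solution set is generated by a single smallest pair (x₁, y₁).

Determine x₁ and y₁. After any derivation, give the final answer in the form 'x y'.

√108 = [10; 2,1,1,4,1,1,2,20, …], period ℓ=8 (even) → k=7
step 0: (10, 1)  from 10·(1,0) + (0,1)
…
step 5: (291, 28)  from 1·(239,23) + (52,5)
step 6: (530, 51)  from 1·(291,28) + (239,23)
step 7: (1351, 130)  from 2·(530,51) + (291,28)
fundamental: x₁=1351, y₁=130  (since 1825201 − 108·16900 = 1)

1351 130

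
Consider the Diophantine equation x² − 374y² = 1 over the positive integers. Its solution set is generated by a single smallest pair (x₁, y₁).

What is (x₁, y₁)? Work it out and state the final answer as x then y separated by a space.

√374 = [19; 2,1,18,1,2,38, …], period ℓ=6 (even) → k=5
k=0  a_k=19  p_k/q_k = 19/1
k=1  a_k=2  p_k/q_k = 39/2
k=2  a_k=1  p_k/q_k = 58/3
k=3  a_k=18  p_k/q_k = 1083/56
k=4  a_k=1  p_k/q_k = 1141/59
k=5  a_k=2  p_k/q_k = 3365/174
(x₁, y₁) = (3365, 174);  3365² − 374·174² = 1 ✓

3365 174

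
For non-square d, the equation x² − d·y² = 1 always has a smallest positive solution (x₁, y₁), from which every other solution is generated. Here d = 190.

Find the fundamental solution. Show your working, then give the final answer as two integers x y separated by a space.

52021 3774

[13; 1,3,1,1,1,…,3,1,26] for √190; ℓ=14 ⇒ convergent index 13
k=0  a_k=13  p_k/q_k = 13/1
…
k=4  a_k=1  p_k/q_k = 124/9
…
k=6  a_k=2  p_k/q_k = 510/37
…
k=8  a_k=2  p_k/q_k = 2936/213
k=9  a_k=1  p_k/q_k = 4149/301
…
k=12  a_k=3  p_k/q_k = 40787/2959
k=13  a_k=1  p_k/q_k = 52021/3774
fundamental: x₁=52021, y₁=3774  (since 2706184441 − 190·14243076 = 1)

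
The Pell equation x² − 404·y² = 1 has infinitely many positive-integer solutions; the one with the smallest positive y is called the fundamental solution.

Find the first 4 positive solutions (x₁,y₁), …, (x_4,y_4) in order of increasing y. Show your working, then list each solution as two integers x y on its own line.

√404 → a₀=20, period (10,40); ℓ=2 even so k=1
a_0=20:  p_0=20·1+0=20,  q_0=20·0+1=1
a_1=10:  p_1=10·20+1=201,  q_1=10·1+0=10
→ (201, 10).  Check: 201²=40401, 404·10²=40400, difference 1.
(201+10√404)^2 = 80801 + 4020√404
(201+10√404)^3 = 32481801 + 1616030√404
(201+10√404)^4 = 13057603201 + 649640040√404

201 10
80801 4020
32481801 1616030
13057603201 649640040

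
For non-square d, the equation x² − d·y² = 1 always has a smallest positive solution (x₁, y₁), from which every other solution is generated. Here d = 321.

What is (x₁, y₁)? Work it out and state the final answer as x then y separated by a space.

[17; 1,10,1,34] for √321; ℓ=4 ⇒ convergent index 3
step 0: (17, 1)  from 17·(1,0) + (0,1)
…
step 2: (197, 11)  from 10·(18,1) + (17,1)
step 3: (215, 12)  from 1·(197,11) + (18,1)
→ (215, 12).  Check: 215²=46225, 321·12²=46224, difference 1.

215 12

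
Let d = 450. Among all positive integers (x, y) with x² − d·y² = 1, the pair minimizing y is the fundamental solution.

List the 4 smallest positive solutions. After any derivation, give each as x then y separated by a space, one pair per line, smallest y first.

19601 924
768398401 36222648
30122754096401 1420000245972
1180872205318713601 55666849606371696

√450 → a₀=21, period (4,1,2,4,2,1,4,42); ℓ=8 even so k=7
step 0: (21, 1)  from 21·(1,0) + (0,1)
step 1: (85, 4)  from 4·(21,1) + (1,0)
step 2: (106, 5)  from 1·(85,4) + (21,1)
…
step 5: (2885, 136)  from 2·(1294,61) + (297,14)
step 6: (4179, 197)  from 1·(2885,136) + (1294,61)
step 7: (19601, 924)  from 4·(4179,197) + (2885,136)
→ (19601, 924).  Check: 19601²=384199201, 450·924²=384199200, difference 1.
(x_2, y_2) = (19601·19601 + 450·924·924, 19601·924 + 924·19601) = (768398401, 36222648)
(x_3, y_3) = (19601·768398401 + 450·924·36222648, 19601·36222648 + 924·768398401) = (30122754096401, 1420000245972)
(x_4, y_4) = (19601·30122754096401 + 450·924·1420000245972, 19601·1420000245972 + 924·30122754096401) = (1180872205318713601, 55666849606371696)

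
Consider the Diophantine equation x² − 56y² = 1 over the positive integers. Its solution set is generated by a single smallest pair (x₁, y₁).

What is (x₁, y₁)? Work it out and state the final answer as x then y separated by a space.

√56 = [7; 2,14, …], period ℓ=2 (even) → k=1
step 0: (7, 1)  from 7·(1,0) + (0,1)
step 1: (15, 2)  from 2·(7,1) + (1,0)
→ (15, 2).  Check: 15²=225, 56·2²=224, difference 1.

15 2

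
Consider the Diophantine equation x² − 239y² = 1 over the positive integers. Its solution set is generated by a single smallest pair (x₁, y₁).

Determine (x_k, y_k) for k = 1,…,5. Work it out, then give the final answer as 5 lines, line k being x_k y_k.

d=239: √d = [15; 2,5,1,2,4,15,4,2,1,5,2,30] (ℓ=12, even), read p_11/q_11
k=0  a_k=15  p_k/q_k = 15/1
k=1  a_k=2  p_k/q_k = 31/2
k=2  a_k=5  p_k/q_k = 170/11
…
k=5  a_k=4  p_k/q_k = 2489/161
…
k=7  a_k=4  p_k/q_k = 154117/9969
k=8  a_k=2  p_k/q_k = 346141/22390
…
k=10  a_k=5  p_k/q_k = 2847431/184185
k=11  a_k=2  p_k/q_k = 6195120/400729
(x₁, y₁) = (6195120, 400729);  6195120² − 239·400729² = 1 ✓
(6195120+400729√239)^2 = 76759023628799 + 4965128484960√239
(6195120+400729√239)^3 = 951062724926484326640 + 61519133559490389671√239
(6195120+400729√239)^4 = 11783895416893046404284364801 + 762236829394135240588726080√239
(6195120+400729√239)^5 = 146005292350203948217495381647615600 + 9444297253032328704218497935069529√239

6195120 400729
76759023628799 4965128484960
951062724926484326640 61519133559490389671
11783895416893046404284364801 762236829394135240588726080
146005292350203948217495381647615600 9444297253032328704218497935069529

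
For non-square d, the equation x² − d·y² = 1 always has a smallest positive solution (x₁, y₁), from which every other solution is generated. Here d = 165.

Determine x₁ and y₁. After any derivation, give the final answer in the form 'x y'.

√165 = [12; 1,5,2,5,1,24, …], period ℓ=6 (even) → k=5
step 0: (12, 1)  from 12·(1,0) + (0,1)
…
step 2: (77, 6)  from 5·(13,1) + (12,1)
step 3: (167, 13)  from 2·(77,6) + (13,1)
step 4: (912, 71)  from 5·(167,13) + (77,6)
step 5: (1079, 84)  from 1·(912,71) + (167,13)
fundamental: x₁=1079, y₁=84  (since 1164241 − 165·7056 = 1)

1079 84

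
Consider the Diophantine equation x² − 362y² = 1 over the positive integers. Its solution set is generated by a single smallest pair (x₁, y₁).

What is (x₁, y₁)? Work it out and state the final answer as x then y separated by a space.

723 38

√362 → a₀=19, period (38); ℓ=1 odd so k=1
i=0: a=19 ⇒ p=19, q=1
i=1: a=38 ⇒ p=723, q=38
→ (723, 38).  Check: 723²=522729, 362·38²=522728, difference 1.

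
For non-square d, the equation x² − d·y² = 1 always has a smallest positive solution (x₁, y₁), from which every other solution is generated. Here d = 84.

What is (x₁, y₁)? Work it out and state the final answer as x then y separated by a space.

√84 = [9; 6,18, …], period ℓ=2 (even) → k=1
i=0: a=9 ⇒ p=9, q=1
i=1: a=6 ⇒ p=55, q=6
fundamental: x₁=55, y₁=6  (since 3025 − 84·36 = 1)

55 6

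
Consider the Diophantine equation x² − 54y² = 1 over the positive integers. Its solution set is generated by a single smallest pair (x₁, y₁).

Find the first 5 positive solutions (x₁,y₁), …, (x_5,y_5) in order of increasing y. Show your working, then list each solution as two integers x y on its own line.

√54 → a₀=7, period (2,1,6,1,2,14); ℓ=6 even so k=5
k=0  a_k=7  p_k/q_k = 7/1
…
k=4  a_k=1  p_k/q_k = 169/23
k=5  a_k=2  p_k/q_k = 485/66
(x₁, y₁) = (485, 66);  485² − 54·66² = 1 ✓
(x_2, y_2) = (485·485 + 54·66·66, 485·66 + 66·485) = (470449, 64020)
(x_3, y_3) = (485·470449 + 54·66·64020, 485·64020 + 66·470449) = (456335045, 62099334)
(x_4, y_4) = (485·456335045 + 54·66·62099334, 485·62099334 + 66·456335045) = (442644523201, 60236289960)
(x_5, y_5) = (485·442644523201 + 54·66·60236289960, 485·60236289960 + 66·442644523201) = (429364731169925, 58429139161866)

485 66
470449 64020
456335045 62099334
442644523201 60236289960
429364731169925 58429139161866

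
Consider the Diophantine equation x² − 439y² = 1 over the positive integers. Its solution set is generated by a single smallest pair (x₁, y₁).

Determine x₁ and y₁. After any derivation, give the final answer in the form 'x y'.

440 21

[20; 1,19,1,40] for √439; ℓ=4 ⇒ convergent index 3
i=0: a=20 ⇒ p=20, q=1
i=1: a=1 ⇒ p=21, q=1
i=2: a=19 ⇒ p=419, q=20
i=3: a=1 ⇒ p=440, q=21
(x₁, y₁) = (440, 21);  440² − 439·21² = 1 ✓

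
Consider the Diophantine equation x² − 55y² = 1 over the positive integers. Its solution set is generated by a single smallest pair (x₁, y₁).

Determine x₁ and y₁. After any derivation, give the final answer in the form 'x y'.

89 12

√55 → a₀=7, period (2,2,2,14); ℓ=4 even so k=3
step 0: (7, 1)  from 7·(1,0) + (0,1)
step 1: (15, 2)  from 2·(7,1) + (1,0)
step 2: (37, 5)  from 2·(15,2) + (7,1)
step 3: (89, 12)  from 2·(37,5) + (15,2)
(x₁, y₁) = (89, 12);  89² − 55·12² = 1 ✓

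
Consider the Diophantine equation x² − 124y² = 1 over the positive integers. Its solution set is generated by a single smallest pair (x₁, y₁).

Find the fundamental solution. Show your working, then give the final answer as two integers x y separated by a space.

√124 = [11; 7,2,1,1,1,…,2,7,22, …], period ℓ=16 (even) → k=15
a_0=11:  p_0=11·1+0=11,  q_0=11·0+1=1
a_1=7:  p_1=7·11+1=78,  q_1=7·1+0=7
…
a_4=1:  p_4=1·245+167=412,  q_4=1·22+15=37
a_5=1:  p_5=1·412+245=657,  q_5=1·37+22=59
a_6=3:  p_6=3·657+412=2383,  q_6=3·59+37=214
a_7=1:  p_7=1·2383+657=3040,  q_7=1·214+59=273
a_8=4:  p_8=4·3040+2383=14543,  q_8=4·273+214=1306
a_9=1:  p_9=1·14543+3040=17583,  q_9=1·1306+273=1579
…
a_11=1:  p_11=1·67292+17583=84875,  q_11=1·6043+1579=7622
a_12=1:  p_12=1·84875+67292=152167,  q_12=1·7622+6043=13665
a_13=1:  p_13=1·152167+84875=237042,  q_13=1·13665+7622=21287
a_14=2:  p_14=2·237042+152167=626251,  q_14=2·21287+13665=56239
a_15=7:  p_15=7·626251+237042=4620799,  q_15=7·56239+21287=414960
→ (4620799, 414960).  Check: 4620799²=21351783398401, 124·414960²=21351783398400, difference 1.

4620799 414960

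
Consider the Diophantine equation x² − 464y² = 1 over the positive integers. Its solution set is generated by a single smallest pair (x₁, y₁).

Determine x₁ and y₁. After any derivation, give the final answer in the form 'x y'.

[21; 1,1,5,1,1,1,5,1,1,42] for √464; ℓ=10 ⇒ convergent index 9
i=0: a=21 ⇒ p=21, q=1
i=1: a=1 ⇒ p=22, q=1
…
i=5: a=1 ⇒ p=517, q=24
…
i=8: a=1 ⇒ p=5299, q=246
i=9: a=1 ⇒ p=9801, q=455
(x₁, y₁) = (9801, 455);  9801² − 464·455² = 1 ✓

9801 455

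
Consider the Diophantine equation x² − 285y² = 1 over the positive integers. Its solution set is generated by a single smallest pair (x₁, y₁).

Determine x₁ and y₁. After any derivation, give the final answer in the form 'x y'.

d=285: √d = [16; 1,7,2,7,1,32] (ℓ=6, even), read p_5/q_5
i=0: a=16 ⇒ p=16, q=1
i=1: a=1 ⇒ p=17, q=1
i=2: a=7 ⇒ p=135, q=8
…
i=4: a=7 ⇒ p=2144, q=127
i=5: a=1 ⇒ p=2431, q=144
(x₁, y₁) = (2431, 144);  2431² − 285·144² = 1 ✓

2431 144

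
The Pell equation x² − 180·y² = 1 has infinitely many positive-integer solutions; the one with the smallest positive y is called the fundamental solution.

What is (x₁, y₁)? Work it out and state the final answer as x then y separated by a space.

√180 = [13; 2,2,2,26, …], period ℓ=4 (even) → k=3
k=0  a_k=13  p_k/q_k = 13/1
…
k=2  a_k=2  p_k/q_k = 67/5
k=3  a_k=2  p_k/q_k = 161/12
(x₁, y₁) = (161, 12);  161² − 180·12² = 1 ✓

161 12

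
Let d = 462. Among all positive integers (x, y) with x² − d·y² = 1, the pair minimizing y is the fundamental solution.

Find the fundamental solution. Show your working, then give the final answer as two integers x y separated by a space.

√462 = [21; 2,42, …], period ℓ=2 (even) → k=1
i=0: a=21 ⇒ p=21, q=1
i=1: a=2 ⇒ p=43, q=2
→ (43, 2).  Check: 43²=1849, 462·2²=1848, difference 1.

43 2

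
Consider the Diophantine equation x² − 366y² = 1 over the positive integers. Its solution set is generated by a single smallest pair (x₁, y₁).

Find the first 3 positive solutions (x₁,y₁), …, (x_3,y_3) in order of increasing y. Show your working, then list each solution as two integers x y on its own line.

907925 47458
1648655611249 86176609300
2993711291685588725 156483795997357542

√366 → a₀=19, period (7,1,1,1,2,12,2,1,1,1,7,38); ℓ=12 even so k=11
step 0: (19, 1)  from 19·(1,0) + (0,1)
step 1: (134, 7)  from 7·(19,1) + (1,0)
step 2: (153, 8)  from 1·(134,7) + (19,1)
…
step 4: (440, 23)  from 1·(287,15) + (153,8)
step 5: (1167, 61)  from 2·(440,23) + (287,15)
…
step 7: (30055, 1571)  from 2·(14444,755) + (1167,61)
step 8: (44499, 2326)  from 1·(30055,1571) + (14444,755)
step 9: (74554, 3897)  from 1·(44499,2326) + (30055,1571)
step 10: (119053, 6223)  from 1·(74554,3897) + (44499,2326)
step 11: (907925, 47458)  from 7·(119053,6223) + (74554,3897)
→ (907925, 47458).  Check: 907925²=824327805625, 366·47458²=824327805624, difference 1.
n=2: (907925,47458)∘(907925,47458) = (907925·907925+366·47458·47458, 907925·47458+47458·907925) = (1648655611249,86176609300)
n=3: (1648655611249,86176609300)∘(907925,47458) = (907925·1648655611249+366·47458·86176609300, 907925·86176609300+47458·1648655611249) = (2993711291685588725,156483795997357542)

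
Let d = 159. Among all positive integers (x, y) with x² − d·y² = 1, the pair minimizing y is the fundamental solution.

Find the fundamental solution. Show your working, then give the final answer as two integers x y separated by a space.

[12; 1,1,1,1,3,1,1,1,1,24] for √159; ℓ=10 ⇒ convergent index 9
i=0: a=12 ⇒ p=12, q=1
…
i=4: a=1 ⇒ p=63, q=5
…
i=7: a=1 ⇒ p=517, q=41
i=8: a=1 ⇒ p=807, q=64
i=9: a=1 ⇒ p=1324, q=105
fundamental: x₁=1324, y₁=105  (since 1752976 − 159·11025 = 1)

1324 105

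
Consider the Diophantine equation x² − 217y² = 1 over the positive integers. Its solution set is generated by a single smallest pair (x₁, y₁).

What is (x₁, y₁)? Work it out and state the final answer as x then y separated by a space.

3844063 260952

d=217: √d = [14; 1,2,1,2,1,…,2,1,28] (ℓ=16, even), read p_15/q_15
step 0: (14, 1)  from 14·(1,0) + (0,1)
…
step 3: (59, 4)  from 1·(44,3) + (15,1)
…
step 5: (221, 15)  from 1·(162,11) + (59,4)
step 6: (383, 26)  from 1·(221,15) + (162,11)
…
step 9: (139163, 9447)  from 9·(15055,1022) + (3668,249)
…
step 14: (2809702, 190735)  from 2·(1034361,70217) + (740980,50301)
step 15: (3844063, 260952)  from 1·(2809702,190735) + (1034361,70217)
fundamental: x₁=3844063, y₁=260952  (since 14776820347969 − 217·68095946304 = 1)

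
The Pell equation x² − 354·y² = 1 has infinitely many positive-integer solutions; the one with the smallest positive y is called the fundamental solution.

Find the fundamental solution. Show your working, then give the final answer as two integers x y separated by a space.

258065 13716

[18; 1,4,2,2,18,2,2,4,1,36] for √354; ℓ=10 ⇒ convergent index 9
step 0: (18, 1)  from 18·(1,0) + (0,1)
step 1: (19, 1)  from 1·(18,1) + (1,0)
…
step 5: (9351, 497)  from 18·(508,27) + (207,11)
…
step 8: (210294, 11177)  from 4·(47771,2539) + (19210,1021)
step 9: (258065, 13716)  from 1·(210294,11177) + (47771,2539)
fundamental: x₁=258065, y₁=13716  (since 66597544225 − 354·188128656 = 1)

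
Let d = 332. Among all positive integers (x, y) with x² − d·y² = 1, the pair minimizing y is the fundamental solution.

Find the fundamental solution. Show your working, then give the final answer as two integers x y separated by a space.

d=332: √d = [18; 4,1,1,8,1,1,4,36] (ℓ=8, even), read p_7/q_7
a_0=18:  p_0=18·1+0=18,  q_0=18·0+1=1
…
a_6=1:  p_6=1·1567+1403=2970,  q_6=1·86+77=163
a_7=4:  p_7=4·2970+1567=13447,  q_7=4·163+86=738
→ (13447, 738).  Check: 13447²=180821809, 332·738²=180821808, difference 1.

13447 738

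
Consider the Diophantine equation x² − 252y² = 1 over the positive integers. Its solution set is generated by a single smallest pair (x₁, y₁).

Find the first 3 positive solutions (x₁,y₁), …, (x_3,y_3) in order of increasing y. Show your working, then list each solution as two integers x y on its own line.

127 8
32257 2032
8193151 516120

d=252: √d = [15; 1,6,1,30] (ℓ=4, even), read p_3/q_3
step 0: (15, 1)  from 15·(1,0) + (0,1)
…
step 2: (111, 7)  from 6·(16,1) + (15,1)
step 3: (127, 8)  from 1·(111,7) + (16,1)
(x₁, y₁) = (127, 8);  127² − 252·8² = 1 ✓
(127+8√252)^2 = 32257 + 2032√252
(127+8√252)^3 = 8193151 + 516120√252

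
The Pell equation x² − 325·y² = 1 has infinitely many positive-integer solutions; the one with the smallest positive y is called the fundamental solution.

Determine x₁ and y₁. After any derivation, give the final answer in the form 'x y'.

649 36

√325 = [18; 36, …], period ℓ=1 (odd) → k=1
step 0: (18, 1)  from 18·(1,0) + (0,1)
step 1: (649, 36)  from 36·(18,1) + (1,0)
(x₁, y₁) = (649, 36);  649² − 325·36² = 1 ✓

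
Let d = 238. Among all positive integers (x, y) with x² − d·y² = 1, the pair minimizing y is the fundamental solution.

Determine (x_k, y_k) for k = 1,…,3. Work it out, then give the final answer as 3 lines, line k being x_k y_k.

√238 → a₀=15, period (2,2,1,14,1,2,2,30); ℓ=8 even so k=7
step 0: (15, 1)  from 15·(1,0) + (0,1)
step 1: (31, 2)  from 2·(15,1) + (1,0)
…
step 3: (108, 7)  from 1·(77,5) + (31,2)
…
step 6: (4983, 323)  from 2·(1697,110) + (1589,103)
step 7: (11663, 756)  from 2·(4983,323) + (1697,110)
→ (11663, 756).  Check: 11663²=136025569, 238·756²=136025568, difference 1.
k=2:  x_2 = 11663·11663+238·756·756 = 272051137,  y_2 = 11663·756+756·11663 = 17634456
k=3:  x_3 = 11663·272051137+238·756·17634456 = 6345864809999,  y_3 = 11663·17634456+756·272051137 = 411341319900

11663 756
272051137 17634456
6345864809999 411341319900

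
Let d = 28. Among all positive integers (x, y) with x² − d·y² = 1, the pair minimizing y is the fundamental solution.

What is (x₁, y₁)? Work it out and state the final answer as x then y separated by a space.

127 24

[5; 3,2,3,10] for √28; ℓ=4 ⇒ convergent index 3
step 0: (5, 1)  from 5·(1,0) + (0,1)
…
step 2: (37, 7)  from 2·(16,3) + (5,1)
step 3: (127, 24)  from 3·(37,7) + (16,3)
→ (127, 24).  Check: 127²=16129, 28·24²=16128, difference 1.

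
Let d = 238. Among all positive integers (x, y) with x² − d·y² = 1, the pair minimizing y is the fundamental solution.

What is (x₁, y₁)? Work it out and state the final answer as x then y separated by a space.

[15; 2,2,1,14,1,2,2,30] for √238; ℓ=8 ⇒ convergent index 7
k=0  a_k=15  p_k/q_k = 15/1
…
k=2  a_k=2  p_k/q_k = 77/5
…
k=6  a_k=2  p_k/q_k = 4983/323
k=7  a_k=2  p_k/q_k = 11663/756
→ (11663, 756).  Check: 11663²=136025569, 238·756²=136025568, difference 1.

11663 756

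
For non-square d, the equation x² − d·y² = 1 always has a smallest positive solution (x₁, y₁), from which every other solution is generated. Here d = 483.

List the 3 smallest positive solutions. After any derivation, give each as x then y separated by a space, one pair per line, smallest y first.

22 1
967 44
42526 1935

d=483: √d = [21; 1,42] (ℓ=2, even), read p_1/q_1
a_0=21:  p_0=21·1+0=21,  q_0=21·0+1=1
a_1=1:  p_1=1·21+1=22,  q_1=1·1+0=1
→ (22, 1).  Check: 22²=484, 483·1²=483, difference 1.
k=2:  x_2 = 22·22+483·1·1 = 967,  y_2 = 22·1+1·22 = 44
k=3:  x_3 = 22·967+483·1·44 = 42526,  y_3 = 22·44+1·967 = 1935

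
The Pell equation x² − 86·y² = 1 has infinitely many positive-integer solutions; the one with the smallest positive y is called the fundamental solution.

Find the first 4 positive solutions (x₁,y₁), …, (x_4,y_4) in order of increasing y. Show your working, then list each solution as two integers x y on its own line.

10405 1122
216528049 23348820
4505948689285 485888943078
93768792007492801 10111348882104360

d=86: √d = [9; 3,1,1,1,8,1,1,1,3,18] (ℓ=10, even), read p_9/q_9
i=0: a=9 ⇒ p=9, q=1
i=1: a=3 ⇒ p=28, q=3
i=2: a=1 ⇒ p=37, q=4
…
i=4: a=1 ⇒ p=102, q=11
i=5: a=8 ⇒ p=881, q=95
…
i=7: a=1 ⇒ p=1864, q=201
i=8: a=1 ⇒ p=2847, q=307
i=9: a=3 ⇒ p=10405, q=1122
fundamental: x₁=10405, y₁=1122  (since 108264025 − 86·1258884 = 1)
k=2:  x_2 = 10405·10405+86·1122·1122 = 216528049,  y_2 = 10405·1122+1122·10405 = 23348820
k=3:  x_3 = 10405·216528049+86·1122·23348820 = 4505948689285,  y_3 = 10405·23348820+1122·216528049 = 485888943078
k=4:  x_4 = 10405·4505948689285+86·1122·485888943078 = 93768792007492801,  y_4 = 10405·485888943078+1122·4505948689285 = 10111348882104360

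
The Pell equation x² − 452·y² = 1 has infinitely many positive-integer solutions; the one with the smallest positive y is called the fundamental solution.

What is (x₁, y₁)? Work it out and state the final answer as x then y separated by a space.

√452 → a₀=21, period (3,1,5,3,10,3,5,1,3,42); ℓ=10 even so k=9
a_0=21:  p_0=21·1+0=21,  q_0=21·0+1=1
a_1=3:  p_1=3·21+1=64,  q_1=3·1+0=3
…
a_3=5:  p_3=5·85+64=489,  q_3=5·4+3=23
…
a_7=5:  p_7=5·49579+16009=263904,  q_7=5·2332+753=12413
a_8=1:  p_8=1·263904+49579=313483,  q_8=1·12413+2332=14745
a_9=3:  p_9=3·313483+263904=1204353,  q_9=3·14745+12413=56648
fundamental: x₁=1204353, y₁=56648  (since 1450466148609 − 452·3208995904 = 1)

1204353 56648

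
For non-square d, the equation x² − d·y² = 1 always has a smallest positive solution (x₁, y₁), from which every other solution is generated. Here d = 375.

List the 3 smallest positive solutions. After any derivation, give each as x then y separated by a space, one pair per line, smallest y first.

15124 781
457470751 23623688
13837575261124 714569313843

[19; 2,1,2,1,5,1,2,1,2,38] for √375; ℓ=10 ⇒ convergent index 9
k=0  a_k=19  p_k/q_k = 19/1
k=1  a_k=2  p_k/q_k = 39/2
k=2  a_k=1  p_k/q_k = 58/3
…
k=4  a_k=1  p_k/q_k = 213/11
k=5  a_k=5  p_k/q_k = 1220/63
…
k=8  a_k=1  p_k/q_k = 5519/285
k=9  a_k=2  p_k/q_k = 15124/781
fundamental: x₁=15124, y₁=781  (since 228735376 − 375·609961 = 1)
k=2:  x_2 = 15124·15124+375·781·781 = 457470751,  y_2 = 15124·781+781·15124 = 23623688
k=3:  x_3 = 15124·457470751+375·781·23623688 = 13837575261124,  y_3 = 15124·23623688+781·457470751 = 714569313843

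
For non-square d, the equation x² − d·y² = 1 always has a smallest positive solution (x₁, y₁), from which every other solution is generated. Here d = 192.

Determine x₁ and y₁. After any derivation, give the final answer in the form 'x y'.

d=192: √d = [13; 1,5,1,26] (ℓ=4, even), read p_3/q_3
step 0: (13, 1)  from 13·(1,0) + (0,1)
step 1: (14, 1)  from 1·(13,1) + (1,0)
step 2: (83, 6)  from 5·(14,1) + (13,1)
step 3: (97, 7)  from 1·(83,6) + (14,1)
(x₁, y₁) = (97, 7);  97² − 192·7² = 1 ✓

97 7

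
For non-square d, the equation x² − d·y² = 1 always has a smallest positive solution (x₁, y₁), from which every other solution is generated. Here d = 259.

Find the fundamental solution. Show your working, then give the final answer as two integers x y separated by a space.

[16; 10,1,2,3,4,3,2,1,10,32] for √259; ℓ=10 ⇒ convergent index 9
k=0  a_k=16  p_k/q_k = 16/1
k=1  a_k=10  p_k/q_k = 161/10
k=2  a_k=1  p_k/q_k = 177/11
k=3  a_k=2  p_k/q_k = 515/32
k=4  a_k=3  p_k/q_k = 1722/107
k=5  a_k=4  p_k/q_k = 7403/460
…
k=8  a_k=1  p_k/q_k = 79196/4921
k=9  a_k=10  p_k/q_k = 847225/52644
(x₁, y₁) = (847225, 52644);  847225² − 259·52644² = 1 ✓

847225 52644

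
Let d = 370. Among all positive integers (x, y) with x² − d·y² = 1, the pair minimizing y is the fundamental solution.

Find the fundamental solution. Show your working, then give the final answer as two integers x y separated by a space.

213859 11118

√370 → a₀=19, period (4,4,38); ℓ=3 odd so k=5
a_0=19:  p_0=19·1+0=19,  q_0=19·0+1=1
…
a_2=4:  p_2=4·77+19=327,  q_2=4·4+1=17
…
a_4=4:  p_4=4·12503+327=50339,  q_4=4·650+17=2617
a_5=4:  p_5=4·50339+12503=213859,  q_5=4·2617+650=11118
→ (213859, 11118).  Check: 213859²=45735671881, 370·11118²=45735671880, difference 1.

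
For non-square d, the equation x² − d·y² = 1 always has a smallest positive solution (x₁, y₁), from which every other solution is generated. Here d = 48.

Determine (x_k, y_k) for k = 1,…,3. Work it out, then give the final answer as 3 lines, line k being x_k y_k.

√48 = [6; 1,12, …], period ℓ=2 (even) → k=1
i=0: a=6 ⇒ p=6, q=1
i=1: a=1 ⇒ p=7, q=1
fundamental: x₁=7, y₁=1  (since 49 − 48·1 = 1)
n=2: (7,1)∘(7,1) = (7·7+48·1·1, 7·1+1·7) = (97,14)
n=3: (97,14)∘(7,1) = (7·97+48·1·14, 7·14+1·97) = (1351,195)

7 1
97 14
1351 195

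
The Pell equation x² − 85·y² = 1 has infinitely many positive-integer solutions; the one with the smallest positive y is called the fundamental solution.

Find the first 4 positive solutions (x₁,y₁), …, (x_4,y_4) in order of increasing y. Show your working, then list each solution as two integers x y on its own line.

285769 30996
163327842721 17715391848
93348068572789129 10125019625991228
53351968415791425367681 5786833466982059076816

√85 = [9; 4,1,1,4,18, …], period ℓ=5 (odd) → k=9
k=0  a_k=9  p_k/q_k = 9/1
…
k=4  a_k=4  p_k/q_k = 378/41
…
k=8  a_k=1  p_k/q_k = 62739/6805
k=9  a_k=4  p_k/q_k = 285769/30996
fundamental: x₁=285769, y₁=30996  (since 81663921361 − 85·960752016 = 1)
(285769+30996√85)^2 = 163327842721 + 17715391848√85
(285769+30996√85)^3 = 93348068572789129 + 10125019625991228√85
(285769+30996√85)^4 = 53351968415791425367681 + 5786833466982059076816√85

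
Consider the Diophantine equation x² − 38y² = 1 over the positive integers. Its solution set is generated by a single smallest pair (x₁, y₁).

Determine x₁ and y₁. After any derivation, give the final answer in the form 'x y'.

[6; 6,12] for √38; ℓ=2 ⇒ convergent index 1
i=0: a=6 ⇒ p=6, q=1
i=1: a=6 ⇒ p=37, q=6
(x₁, y₁) = (37, 6);  37² − 38·6² = 1 ✓

37 6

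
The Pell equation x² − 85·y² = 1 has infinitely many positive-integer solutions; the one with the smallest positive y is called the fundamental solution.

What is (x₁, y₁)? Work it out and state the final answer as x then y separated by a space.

285769 30996

[9; 4,1,1,4,18] for √85; ℓ=5 ⇒ convergent index 9
a_0=9:  p_0=9·1+0=9,  q_0=9·0+1=1
…
a_3=1:  p_3=1·46+37=83,  q_3=1·5+4=9
…
a_6=4:  p_6=4·6887+378=27926,  q_6=4·747+41=3029
…
a_8=1:  p_8=1·34813+27926=62739,  q_8=1·3776+3029=6805
a_9=4:  p_9=4·62739+34813=285769,  q_9=4·6805+3776=30996
(x₁, y₁) = (285769, 30996);  285769² − 85·30996² = 1 ✓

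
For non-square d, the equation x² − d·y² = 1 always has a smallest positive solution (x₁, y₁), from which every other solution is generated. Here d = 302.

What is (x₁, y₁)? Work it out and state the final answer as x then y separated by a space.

√302 = [17; 2,1,1,1,4,…,1,2,34, …], period ℓ=16 (even) → k=15
k=0  a_k=17  p_k/q_k = 17/1
k=1  a_k=2  p_k/q_k = 35/2
…
k=4  a_k=1  p_k/q_k = 139/8
k=5  a_k=4  p_k/q_k = 643/37
k=6  a_k=2  p_k/q_k = 1425/82
k=7  a_k=1  p_k/q_k = 2068/119
…
k=10  a_k=2  p_k/q_k = 107675/6196
k=11  a_k=4  p_k/q_k = 467281/26889
…
k=14  a_k=1  p_k/q_k = 1617193/93059
k=15  a_k=2  p_k/q_k = 4276623/246092
(x₁, y₁) = (4276623, 246092);  4276623² − 302·246092² = 1 ✓

4276623 246092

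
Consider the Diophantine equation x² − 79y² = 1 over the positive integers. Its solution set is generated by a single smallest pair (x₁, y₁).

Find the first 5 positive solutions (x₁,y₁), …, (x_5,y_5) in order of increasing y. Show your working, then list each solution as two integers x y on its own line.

80 9
12799 1440
2047760 230391
327628801 36861120
52418560400 5897548809

d=79: √d = [8; 1,7,1,16] (ℓ=4, even), read p_3/q_3
k=0  a_k=8  p_k/q_k = 8/1
k=1  a_k=1  p_k/q_k = 9/1
k=2  a_k=7  p_k/q_k = 71/8
k=3  a_k=1  p_k/q_k = 80/9
→ (80, 9).  Check: 80²=6400, 79·9²=6399, difference 1.
(x_2, y_2) = (80·80 + 79·9·9, 80·9 + 9·80) = (12799, 1440)
(x_3, y_3) = (80·12799 + 79·9·1440, 80·1440 + 9·12799) = (2047760, 230391)
(x_4, y_4) = (80·2047760 + 79·9·230391, 80·230391 + 9·2047760) = (327628801, 36861120)
(x_5, y_5) = (80·327628801 + 79·9·36861120, 80·36861120 + 9·327628801) = (52418560400, 5897548809)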